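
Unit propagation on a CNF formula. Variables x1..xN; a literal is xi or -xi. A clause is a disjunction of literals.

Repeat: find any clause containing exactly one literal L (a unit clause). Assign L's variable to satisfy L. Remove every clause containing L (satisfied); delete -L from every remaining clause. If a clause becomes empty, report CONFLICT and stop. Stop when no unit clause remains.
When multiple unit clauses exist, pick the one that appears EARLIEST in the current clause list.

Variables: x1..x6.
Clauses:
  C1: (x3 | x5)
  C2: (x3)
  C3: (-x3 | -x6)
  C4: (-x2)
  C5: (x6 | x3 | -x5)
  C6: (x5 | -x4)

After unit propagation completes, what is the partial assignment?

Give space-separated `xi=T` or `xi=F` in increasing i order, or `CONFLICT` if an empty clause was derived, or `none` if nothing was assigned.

Answer: x2=F x3=T x6=F

Derivation:
unit clause [3] forces x3=T; simplify:
  drop -3 from [-3, -6] -> [-6]
  satisfied 3 clause(s); 3 remain; assigned so far: [3]
unit clause [-6] forces x6=F; simplify:
  satisfied 1 clause(s); 2 remain; assigned so far: [3, 6]
unit clause [-2] forces x2=F; simplify:
  satisfied 1 clause(s); 1 remain; assigned so far: [2, 3, 6]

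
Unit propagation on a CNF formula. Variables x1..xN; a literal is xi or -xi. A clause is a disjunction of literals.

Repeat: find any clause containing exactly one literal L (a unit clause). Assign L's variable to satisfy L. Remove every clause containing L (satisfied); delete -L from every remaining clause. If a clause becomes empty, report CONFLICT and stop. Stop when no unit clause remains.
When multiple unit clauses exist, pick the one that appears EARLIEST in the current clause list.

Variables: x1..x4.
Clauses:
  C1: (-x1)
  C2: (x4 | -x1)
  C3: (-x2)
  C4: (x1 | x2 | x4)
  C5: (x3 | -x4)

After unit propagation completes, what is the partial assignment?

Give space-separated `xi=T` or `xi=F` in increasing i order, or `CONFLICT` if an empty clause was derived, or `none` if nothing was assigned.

Answer: x1=F x2=F x3=T x4=T

Derivation:
unit clause [-1] forces x1=F; simplify:
  drop 1 from [1, 2, 4] -> [2, 4]
  satisfied 2 clause(s); 3 remain; assigned so far: [1]
unit clause [-2] forces x2=F; simplify:
  drop 2 from [2, 4] -> [4]
  satisfied 1 clause(s); 2 remain; assigned so far: [1, 2]
unit clause [4] forces x4=T; simplify:
  drop -4 from [3, -4] -> [3]
  satisfied 1 clause(s); 1 remain; assigned so far: [1, 2, 4]
unit clause [3] forces x3=T; simplify:
  satisfied 1 clause(s); 0 remain; assigned so far: [1, 2, 3, 4]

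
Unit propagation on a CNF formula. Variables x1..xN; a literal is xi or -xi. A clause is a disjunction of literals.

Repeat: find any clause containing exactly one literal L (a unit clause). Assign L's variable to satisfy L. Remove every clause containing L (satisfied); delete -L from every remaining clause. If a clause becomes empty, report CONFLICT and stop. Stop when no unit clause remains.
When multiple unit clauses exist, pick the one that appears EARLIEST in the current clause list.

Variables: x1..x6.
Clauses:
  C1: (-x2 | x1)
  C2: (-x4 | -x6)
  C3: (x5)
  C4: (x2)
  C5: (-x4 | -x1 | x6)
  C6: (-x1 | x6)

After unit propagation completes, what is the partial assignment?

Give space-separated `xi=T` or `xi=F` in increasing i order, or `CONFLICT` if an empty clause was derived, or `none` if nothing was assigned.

unit clause [5] forces x5=T; simplify:
  satisfied 1 clause(s); 5 remain; assigned so far: [5]
unit clause [2] forces x2=T; simplify:
  drop -2 from [-2, 1] -> [1]
  satisfied 1 clause(s); 4 remain; assigned so far: [2, 5]
unit clause [1] forces x1=T; simplify:
  drop -1 from [-4, -1, 6] -> [-4, 6]
  drop -1 from [-1, 6] -> [6]
  satisfied 1 clause(s); 3 remain; assigned so far: [1, 2, 5]
unit clause [6] forces x6=T; simplify:
  drop -6 from [-4, -6] -> [-4]
  satisfied 2 clause(s); 1 remain; assigned so far: [1, 2, 5, 6]
unit clause [-4] forces x4=F; simplify:
  satisfied 1 clause(s); 0 remain; assigned so far: [1, 2, 4, 5, 6]

Answer: x1=T x2=T x4=F x5=T x6=T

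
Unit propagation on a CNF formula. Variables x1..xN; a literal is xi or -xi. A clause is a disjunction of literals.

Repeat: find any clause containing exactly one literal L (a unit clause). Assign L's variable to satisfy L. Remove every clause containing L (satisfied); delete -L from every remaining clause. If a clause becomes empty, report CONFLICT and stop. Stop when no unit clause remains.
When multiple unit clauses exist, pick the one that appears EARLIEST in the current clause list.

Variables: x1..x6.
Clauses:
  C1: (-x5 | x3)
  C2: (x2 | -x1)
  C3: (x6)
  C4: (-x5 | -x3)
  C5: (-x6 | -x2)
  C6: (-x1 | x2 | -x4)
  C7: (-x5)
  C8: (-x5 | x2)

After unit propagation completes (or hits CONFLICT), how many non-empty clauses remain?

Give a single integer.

unit clause [6] forces x6=T; simplify:
  drop -6 from [-6, -2] -> [-2]
  satisfied 1 clause(s); 7 remain; assigned so far: [6]
unit clause [-2] forces x2=F; simplify:
  drop 2 from [2, -1] -> [-1]
  drop 2 from [-1, 2, -4] -> [-1, -4]
  drop 2 from [-5, 2] -> [-5]
  satisfied 1 clause(s); 6 remain; assigned so far: [2, 6]
unit clause [-1] forces x1=F; simplify:
  satisfied 2 clause(s); 4 remain; assigned so far: [1, 2, 6]
unit clause [-5] forces x5=F; simplify:
  satisfied 4 clause(s); 0 remain; assigned so far: [1, 2, 5, 6]

Answer: 0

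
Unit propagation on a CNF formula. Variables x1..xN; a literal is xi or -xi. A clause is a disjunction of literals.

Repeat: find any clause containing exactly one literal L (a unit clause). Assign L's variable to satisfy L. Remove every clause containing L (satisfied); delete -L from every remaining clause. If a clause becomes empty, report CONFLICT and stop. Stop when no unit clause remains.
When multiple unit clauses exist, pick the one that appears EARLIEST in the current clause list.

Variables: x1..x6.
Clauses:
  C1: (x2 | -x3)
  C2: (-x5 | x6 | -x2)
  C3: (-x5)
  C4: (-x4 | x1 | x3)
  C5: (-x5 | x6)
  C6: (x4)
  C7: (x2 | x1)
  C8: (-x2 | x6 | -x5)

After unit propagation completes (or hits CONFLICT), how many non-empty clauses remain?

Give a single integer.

Answer: 3

Derivation:
unit clause [-5] forces x5=F; simplify:
  satisfied 4 clause(s); 4 remain; assigned so far: [5]
unit clause [4] forces x4=T; simplify:
  drop -4 from [-4, 1, 3] -> [1, 3]
  satisfied 1 clause(s); 3 remain; assigned so far: [4, 5]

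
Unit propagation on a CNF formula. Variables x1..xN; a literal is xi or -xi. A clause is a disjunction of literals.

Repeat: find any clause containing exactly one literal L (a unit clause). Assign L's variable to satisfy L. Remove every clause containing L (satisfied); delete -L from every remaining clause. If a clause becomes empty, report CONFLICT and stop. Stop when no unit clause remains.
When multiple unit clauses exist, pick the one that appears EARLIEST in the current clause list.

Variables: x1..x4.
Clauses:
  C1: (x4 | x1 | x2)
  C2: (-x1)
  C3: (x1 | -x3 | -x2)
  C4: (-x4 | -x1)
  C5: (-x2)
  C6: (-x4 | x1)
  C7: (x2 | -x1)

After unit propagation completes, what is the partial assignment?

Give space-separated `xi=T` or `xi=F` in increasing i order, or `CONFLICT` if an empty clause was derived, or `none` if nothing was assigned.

unit clause [-1] forces x1=F; simplify:
  drop 1 from [4, 1, 2] -> [4, 2]
  drop 1 from [1, -3, -2] -> [-3, -2]
  drop 1 from [-4, 1] -> [-4]
  satisfied 3 clause(s); 4 remain; assigned so far: [1]
unit clause [-2] forces x2=F; simplify:
  drop 2 from [4, 2] -> [4]
  satisfied 2 clause(s); 2 remain; assigned so far: [1, 2]
unit clause [4] forces x4=T; simplify:
  drop -4 from [-4] -> [] (empty!)
  satisfied 1 clause(s); 1 remain; assigned so far: [1, 2, 4]
CONFLICT (empty clause)

Answer: CONFLICT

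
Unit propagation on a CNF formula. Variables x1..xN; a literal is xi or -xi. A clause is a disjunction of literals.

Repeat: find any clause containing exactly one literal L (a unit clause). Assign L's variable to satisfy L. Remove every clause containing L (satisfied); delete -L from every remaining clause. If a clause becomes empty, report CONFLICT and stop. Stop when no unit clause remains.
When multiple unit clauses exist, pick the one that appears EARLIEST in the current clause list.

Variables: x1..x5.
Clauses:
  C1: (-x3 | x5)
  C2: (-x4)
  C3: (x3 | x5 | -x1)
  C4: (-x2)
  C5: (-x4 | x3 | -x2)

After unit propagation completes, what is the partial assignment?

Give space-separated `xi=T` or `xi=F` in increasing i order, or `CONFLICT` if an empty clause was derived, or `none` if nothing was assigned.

unit clause [-4] forces x4=F; simplify:
  satisfied 2 clause(s); 3 remain; assigned so far: [4]
unit clause [-2] forces x2=F; simplify:
  satisfied 1 clause(s); 2 remain; assigned so far: [2, 4]

Answer: x2=F x4=F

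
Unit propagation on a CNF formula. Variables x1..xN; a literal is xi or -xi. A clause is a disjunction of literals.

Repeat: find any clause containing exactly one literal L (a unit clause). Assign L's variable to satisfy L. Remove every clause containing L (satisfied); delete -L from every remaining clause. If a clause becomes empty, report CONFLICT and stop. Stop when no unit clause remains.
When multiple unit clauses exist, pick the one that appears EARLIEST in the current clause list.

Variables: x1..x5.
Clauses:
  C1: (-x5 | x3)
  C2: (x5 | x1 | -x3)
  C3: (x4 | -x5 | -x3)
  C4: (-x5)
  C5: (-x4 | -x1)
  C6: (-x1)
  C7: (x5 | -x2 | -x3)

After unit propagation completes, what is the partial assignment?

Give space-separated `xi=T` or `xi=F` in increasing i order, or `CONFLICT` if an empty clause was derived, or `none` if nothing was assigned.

unit clause [-5] forces x5=F; simplify:
  drop 5 from [5, 1, -3] -> [1, -3]
  drop 5 from [5, -2, -3] -> [-2, -3]
  satisfied 3 clause(s); 4 remain; assigned so far: [5]
unit clause [-1] forces x1=F; simplify:
  drop 1 from [1, -3] -> [-3]
  satisfied 2 clause(s); 2 remain; assigned so far: [1, 5]
unit clause [-3] forces x3=F; simplify:
  satisfied 2 clause(s); 0 remain; assigned so far: [1, 3, 5]

Answer: x1=F x3=F x5=F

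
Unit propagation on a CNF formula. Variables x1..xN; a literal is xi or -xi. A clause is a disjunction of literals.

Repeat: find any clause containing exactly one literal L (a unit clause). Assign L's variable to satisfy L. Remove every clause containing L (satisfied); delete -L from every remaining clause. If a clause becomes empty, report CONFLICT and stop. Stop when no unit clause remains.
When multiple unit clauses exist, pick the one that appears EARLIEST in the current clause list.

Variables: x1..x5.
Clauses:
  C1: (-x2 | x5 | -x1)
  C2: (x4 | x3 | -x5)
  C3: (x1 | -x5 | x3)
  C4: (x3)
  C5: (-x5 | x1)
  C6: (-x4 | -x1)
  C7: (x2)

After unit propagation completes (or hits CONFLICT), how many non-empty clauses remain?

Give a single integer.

Answer: 3

Derivation:
unit clause [3] forces x3=T; simplify:
  satisfied 3 clause(s); 4 remain; assigned so far: [3]
unit clause [2] forces x2=T; simplify:
  drop -2 from [-2, 5, -1] -> [5, -1]
  satisfied 1 clause(s); 3 remain; assigned so far: [2, 3]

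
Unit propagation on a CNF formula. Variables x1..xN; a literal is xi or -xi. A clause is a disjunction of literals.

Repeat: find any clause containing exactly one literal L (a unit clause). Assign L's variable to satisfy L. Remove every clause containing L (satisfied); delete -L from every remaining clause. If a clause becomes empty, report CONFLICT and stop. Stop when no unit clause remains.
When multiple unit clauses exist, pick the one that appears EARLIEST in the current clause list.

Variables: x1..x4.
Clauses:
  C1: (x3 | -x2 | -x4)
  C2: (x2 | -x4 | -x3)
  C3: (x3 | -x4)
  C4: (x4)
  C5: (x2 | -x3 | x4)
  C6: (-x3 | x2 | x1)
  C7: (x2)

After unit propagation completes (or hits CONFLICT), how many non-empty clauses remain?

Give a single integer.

unit clause [4] forces x4=T; simplify:
  drop -4 from [3, -2, -4] -> [3, -2]
  drop -4 from [2, -4, -3] -> [2, -3]
  drop -4 from [3, -4] -> [3]
  satisfied 2 clause(s); 5 remain; assigned so far: [4]
unit clause [3] forces x3=T; simplify:
  drop -3 from [2, -3] -> [2]
  drop -3 from [-3, 2, 1] -> [2, 1]
  satisfied 2 clause(s); 3 remain; assigned so far: [3, 4]
unit clause [2] forces x2=T; simplify:
  satisfied 3 clause(s); 0 remain; assigned so far: [2, 3, 4]

Answer: 0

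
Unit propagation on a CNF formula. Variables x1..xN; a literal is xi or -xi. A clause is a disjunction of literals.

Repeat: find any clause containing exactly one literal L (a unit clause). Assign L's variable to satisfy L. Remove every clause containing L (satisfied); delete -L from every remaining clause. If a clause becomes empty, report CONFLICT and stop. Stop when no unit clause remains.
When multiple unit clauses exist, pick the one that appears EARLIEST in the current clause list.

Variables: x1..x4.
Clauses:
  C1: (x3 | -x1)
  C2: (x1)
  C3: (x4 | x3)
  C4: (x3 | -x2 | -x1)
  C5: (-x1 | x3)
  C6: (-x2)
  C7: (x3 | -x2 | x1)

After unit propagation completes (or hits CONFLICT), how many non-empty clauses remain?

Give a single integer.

unit clause [1] forces x1=T; simplify:
  drop -1 from [3, -1] -> [3]
  drop -1 from [3, -2, -1] -> [3, -2]
  drop -1 from [-1, 3] -> [3]
  satisfied 2 clause(s); 5 remain; assigned so far: [1]
unit clause [3] forces x3=T; simplify:
  satisfied 4 clause(s); 1 remain; assigned so far: [1, 3]
unit clause [-2] forces x2=F; simplify:
  satisfied 1 clause(s); 0 remain; assigned so far: [1, 2, 3]

Answer: 0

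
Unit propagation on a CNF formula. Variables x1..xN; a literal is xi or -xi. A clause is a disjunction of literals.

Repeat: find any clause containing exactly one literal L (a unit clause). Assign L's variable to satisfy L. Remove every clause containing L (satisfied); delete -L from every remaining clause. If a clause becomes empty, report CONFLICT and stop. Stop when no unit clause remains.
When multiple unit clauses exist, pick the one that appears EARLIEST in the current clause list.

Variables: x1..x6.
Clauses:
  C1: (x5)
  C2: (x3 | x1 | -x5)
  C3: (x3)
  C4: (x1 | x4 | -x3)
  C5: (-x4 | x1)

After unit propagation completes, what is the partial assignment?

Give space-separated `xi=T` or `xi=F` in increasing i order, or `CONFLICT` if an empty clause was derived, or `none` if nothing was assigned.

Answer: x3=T x5=T

Derivation:
unit clause [5] forces x5=T; simplify:
  drop -5 from [3, 1, -5] -> [3, 1]
  satisfied 1 clause(s); 4 remain; assigned so far: [5]
unit clause [3] forces x3=T; simplify:
  drop -3 from [1, 4, -3] -> [1, 4]
  satisfied 2 clause(s); 2 remain; assigned so far: [3, 5]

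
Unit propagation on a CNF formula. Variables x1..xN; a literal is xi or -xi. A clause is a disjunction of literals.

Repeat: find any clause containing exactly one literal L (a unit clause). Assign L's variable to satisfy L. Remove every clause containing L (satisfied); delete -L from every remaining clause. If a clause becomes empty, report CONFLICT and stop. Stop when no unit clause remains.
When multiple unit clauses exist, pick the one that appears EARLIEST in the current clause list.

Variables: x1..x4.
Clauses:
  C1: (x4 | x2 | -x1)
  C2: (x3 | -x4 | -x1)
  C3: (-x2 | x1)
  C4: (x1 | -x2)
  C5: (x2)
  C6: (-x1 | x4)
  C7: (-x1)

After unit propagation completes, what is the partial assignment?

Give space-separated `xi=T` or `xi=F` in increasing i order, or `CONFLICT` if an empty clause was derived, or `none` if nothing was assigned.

unit clause [2] forces x2=T; simplify:
  drop -2 from [-2, 1] -> [1]
  drop -2 from [1, -2] -> [1]
  satisfied 2 clause(s); 5 remain; assigned so far: [2]
unit clause [1] forces x1=T; simplify:
  drop -1 from [3, -4, -1] -> [3, -4]
  drop -1 from [-1, 4] -> [4]
  drop -1 from [-1] -> [] (empty!)
  satisfied 2 clause(s); 3 remain; assigned so far: [1, 2]
CONFLICT (empty clause)

Answer: CONFLICT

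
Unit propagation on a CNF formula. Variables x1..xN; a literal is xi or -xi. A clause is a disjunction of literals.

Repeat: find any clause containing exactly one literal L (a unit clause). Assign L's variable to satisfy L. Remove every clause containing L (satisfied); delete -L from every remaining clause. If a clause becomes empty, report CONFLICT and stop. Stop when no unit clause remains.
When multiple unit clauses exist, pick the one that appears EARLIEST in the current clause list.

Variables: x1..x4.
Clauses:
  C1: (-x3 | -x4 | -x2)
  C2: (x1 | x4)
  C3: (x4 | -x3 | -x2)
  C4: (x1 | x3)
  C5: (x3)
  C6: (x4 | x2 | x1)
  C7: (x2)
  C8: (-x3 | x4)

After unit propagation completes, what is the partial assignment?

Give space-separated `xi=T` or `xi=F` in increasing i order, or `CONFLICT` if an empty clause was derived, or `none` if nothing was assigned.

Answer: CONFLICT

Derivation:
unit clause [3] forces x3=T; simplify:
  drop -3 from [-3, -4, -2] -> [-4, -2]
  drop -3 from [4, -3, -2] -> [4, -2]
  drop -3 from [-3, 4] -> [4]
  satisfied 2 clause(s); 6 remain; assigned so far: [3]
unit clause [2] forces x2=T; simplify:
  drop -2 from [-4, -2] -> [-4]
  drop -2 from [4, -2] -> [4]
  satisfied 2 clause(s); 4 remain; assigned so far: [2, 3]
unit clause [-4] forces x4=F; simplify:
  drop 4 from [1, 4] -> [1]
  drop 4 from [4] -> [] (empty!)
  drop 4 from [4] -> [] (empty!)
  satisfied 1 clause(s); 3 remain; assigned so far: [2, 3, 4]
CONFLICT (empty clause)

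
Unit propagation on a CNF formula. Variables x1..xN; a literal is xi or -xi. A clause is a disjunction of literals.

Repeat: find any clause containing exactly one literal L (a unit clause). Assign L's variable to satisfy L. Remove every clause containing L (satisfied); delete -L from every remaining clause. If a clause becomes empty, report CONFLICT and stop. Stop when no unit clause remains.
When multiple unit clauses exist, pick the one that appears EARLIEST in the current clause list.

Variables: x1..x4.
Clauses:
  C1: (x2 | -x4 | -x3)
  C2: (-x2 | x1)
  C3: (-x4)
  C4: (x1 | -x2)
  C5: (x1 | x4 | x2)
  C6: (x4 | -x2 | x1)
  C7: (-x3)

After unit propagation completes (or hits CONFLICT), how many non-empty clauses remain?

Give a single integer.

unit clause [-4] forces x4=F; simplify:
  drop 4 from [1, 4, 2] -> [1, 2]
  drop 4 from [4, -2, 1] -> [-2, 1]
  satisfied 2 clause(s); 5 remain; assigned so far: [4]
unit clause [-3] forces x3=F; simplify:
  satisfied 1 clause(s); 4 remain; assigned so far: [3, 4]

Answer: 4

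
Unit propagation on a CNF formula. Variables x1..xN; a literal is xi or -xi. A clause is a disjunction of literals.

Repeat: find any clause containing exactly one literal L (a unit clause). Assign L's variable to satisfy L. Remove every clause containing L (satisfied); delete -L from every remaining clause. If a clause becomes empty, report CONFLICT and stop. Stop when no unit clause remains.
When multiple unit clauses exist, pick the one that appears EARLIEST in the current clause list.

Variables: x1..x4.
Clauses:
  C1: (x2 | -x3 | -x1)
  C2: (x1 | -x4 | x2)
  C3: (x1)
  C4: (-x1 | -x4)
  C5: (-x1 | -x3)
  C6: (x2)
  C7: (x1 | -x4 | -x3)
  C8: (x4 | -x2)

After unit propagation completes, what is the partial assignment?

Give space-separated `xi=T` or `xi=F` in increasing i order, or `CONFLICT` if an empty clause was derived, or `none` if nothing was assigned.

unit clause [1] forces x1=T; simplify:
  drop -1 from [2, -3, -1] -> [2, -3]
  drop -1 from [-1, -4] -> [-4]
  drop -1 from [-1, -3] -> [-3]
  satisfied 3 clause(s); 5 remain; assigned so far: [1]
unit clause [-4] forces x4=F; simplify:
  drop 4 from [4, -2] -> [-2]
  satisfied 1 clause(s); 4 remain; assigned so far: [1, 4]
unit clause [-3] forces x3=F; simplify:
  satisfied 2 clause(s); 2 remain; assigned so far: [1, 3, 4]
unit clause [2] forces x2=T; simplify:
  drop -2 from [-2] -> [] (empty!)
  satisfied 1 clause(s); 1 remain; assigned so far: [1, 2, 3, 4]
CONFLICT (empty clause)

Answer: CONFLICT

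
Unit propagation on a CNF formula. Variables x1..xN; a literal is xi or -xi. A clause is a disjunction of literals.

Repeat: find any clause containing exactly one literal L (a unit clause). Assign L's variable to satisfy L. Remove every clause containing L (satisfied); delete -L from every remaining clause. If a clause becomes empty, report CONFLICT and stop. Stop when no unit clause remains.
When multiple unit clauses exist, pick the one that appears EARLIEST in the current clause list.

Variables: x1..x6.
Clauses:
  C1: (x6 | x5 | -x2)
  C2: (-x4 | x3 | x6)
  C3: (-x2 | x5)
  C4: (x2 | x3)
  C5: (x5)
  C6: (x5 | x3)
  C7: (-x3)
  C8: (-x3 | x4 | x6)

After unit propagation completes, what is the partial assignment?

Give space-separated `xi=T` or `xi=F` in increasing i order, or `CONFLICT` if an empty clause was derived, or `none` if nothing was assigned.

Answer: x2=T x3=F x5=T

Derivation:
unit clause [5] forces x5=T; simplify:
  satisfied 4 clause(s); 4 remain; assigned so far: [5]
unit clause [-3] forces x3=F; simplify:
  drop 3 from [-4, 3, 6] -> [-4, 6]
  drop 3 from [2, 3] -> [2]
  satisfied 2 clause(s); 2 remain; assigned so far: [3, 5]
unit clause [2] forces x2=T; simplify:
  satisfied 1 clause(s); 1 remain; assigned so far: [2, 3, 5]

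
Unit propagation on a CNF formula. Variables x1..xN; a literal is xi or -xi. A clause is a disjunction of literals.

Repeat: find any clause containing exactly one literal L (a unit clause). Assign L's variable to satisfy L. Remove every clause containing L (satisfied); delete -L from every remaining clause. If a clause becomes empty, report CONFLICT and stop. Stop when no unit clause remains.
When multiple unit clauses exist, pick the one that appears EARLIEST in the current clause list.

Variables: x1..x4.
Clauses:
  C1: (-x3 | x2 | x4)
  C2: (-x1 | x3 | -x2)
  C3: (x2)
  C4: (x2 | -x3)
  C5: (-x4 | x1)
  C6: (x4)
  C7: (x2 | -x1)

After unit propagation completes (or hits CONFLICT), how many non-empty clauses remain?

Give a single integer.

unit clause [2] forces x2=T; simplify:
  drop -2 from [-1, 3, -2] -> [-1, 3]
  satisfied 4 clause(s); 3 remain; assigned so far: [2]
unit clause [4] forces x4=T; simplify:
  drop -4 from [-4, 1] -> [1]
  satisfied 1 clause(s); 2 remain; assigned so far: [2, 4]
unit clause [1] forces x1=T; simplify:
  drop -1 from [-1, 3] -> [3]
  satisfied 1 clause(s); 1 remain; assigned so far: [1, 2, 4]
unit clause [3] forces x3=T; simplify:
  satisfied 1 clause(s); 0 remain; assigned so far: [1, 2, 3, 4]

Answer: 0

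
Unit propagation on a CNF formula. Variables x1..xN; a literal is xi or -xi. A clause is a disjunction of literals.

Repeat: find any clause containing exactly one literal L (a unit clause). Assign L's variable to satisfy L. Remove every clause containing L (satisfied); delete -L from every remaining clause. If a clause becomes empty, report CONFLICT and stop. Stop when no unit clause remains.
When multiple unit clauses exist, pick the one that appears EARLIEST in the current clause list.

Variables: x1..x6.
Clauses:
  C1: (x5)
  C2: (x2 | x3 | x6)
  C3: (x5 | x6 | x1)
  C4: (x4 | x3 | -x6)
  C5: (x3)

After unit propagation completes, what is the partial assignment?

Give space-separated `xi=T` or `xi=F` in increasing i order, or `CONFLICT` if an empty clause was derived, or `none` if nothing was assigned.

Answer: x3=T x5=T

Derivation:
unit clause [5] forces x5=T; simplify:
  satisfied 2 clause(s); 3 remain; assigned so far: [5]
unit clause [3] forces x3=T; simplify:
  satisfied 3 clause(s); 0 remain; assigned so far: [3, 5]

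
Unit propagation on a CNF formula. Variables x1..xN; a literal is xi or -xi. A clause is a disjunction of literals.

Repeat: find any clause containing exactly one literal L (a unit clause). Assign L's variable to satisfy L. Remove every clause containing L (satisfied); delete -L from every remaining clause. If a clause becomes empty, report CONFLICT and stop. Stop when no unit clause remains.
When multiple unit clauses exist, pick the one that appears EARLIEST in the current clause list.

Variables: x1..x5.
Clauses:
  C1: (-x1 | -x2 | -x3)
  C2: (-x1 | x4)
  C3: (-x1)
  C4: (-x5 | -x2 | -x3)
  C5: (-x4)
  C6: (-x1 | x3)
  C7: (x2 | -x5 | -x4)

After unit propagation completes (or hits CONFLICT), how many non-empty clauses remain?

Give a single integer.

unit clause [-1] forces x1=F; simplify:
  satisfied 4 clause(s); 3 remain; assigned so far: [1]
unit clause [-4] forces x4=F; simplify:
  satisfied 2 clause(s); 1 remain; assigned so far: [1, 4]

Answer: 1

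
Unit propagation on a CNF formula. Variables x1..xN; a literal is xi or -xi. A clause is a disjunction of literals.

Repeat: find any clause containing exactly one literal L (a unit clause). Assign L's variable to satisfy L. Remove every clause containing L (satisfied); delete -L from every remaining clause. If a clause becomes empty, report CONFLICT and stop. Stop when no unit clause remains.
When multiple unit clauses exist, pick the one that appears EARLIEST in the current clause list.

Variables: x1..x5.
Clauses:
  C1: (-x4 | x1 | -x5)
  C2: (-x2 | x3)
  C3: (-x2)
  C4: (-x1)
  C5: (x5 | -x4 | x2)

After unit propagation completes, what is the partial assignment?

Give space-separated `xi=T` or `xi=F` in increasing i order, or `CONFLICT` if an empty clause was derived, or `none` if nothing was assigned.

unit clause [-2] forces x2=F; simplify:
  drop 2 from [5, -4, 2] -> [5, -4]
  satisfied 2 clause(s); 3 remain; assigned so far: [2]
unit clause [-1] forces x1=F; simplify:
  drop 1 from [-4, 1, -5] -> [-4, -5]
  satisfied 1 clause(s); 2 remain; assigned so far: [1, 2]

Answer: x1=F x2=F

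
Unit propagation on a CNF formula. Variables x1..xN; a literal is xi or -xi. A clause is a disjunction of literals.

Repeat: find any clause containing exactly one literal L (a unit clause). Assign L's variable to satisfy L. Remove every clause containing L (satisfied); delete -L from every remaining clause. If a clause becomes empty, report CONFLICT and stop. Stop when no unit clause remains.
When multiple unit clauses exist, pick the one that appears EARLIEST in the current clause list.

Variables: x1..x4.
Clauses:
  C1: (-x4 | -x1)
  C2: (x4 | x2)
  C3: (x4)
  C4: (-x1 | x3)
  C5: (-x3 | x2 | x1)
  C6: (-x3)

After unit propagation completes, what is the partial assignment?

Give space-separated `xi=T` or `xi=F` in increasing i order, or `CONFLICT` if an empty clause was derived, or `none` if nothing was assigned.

Answer: x1=F x3=F x4=T

Derivation:
unit clause [4] forces x4=T; simplify:
  drop -4 from [-4, -1] -> [-1]
  satisfied 2 clause(s); 4 remain; assigned so far: [4]
unit clause [-1] forces x1=F; simplify:
  drop 1 from [-3, 2, 1] -> [-3, 2]
  satisfied 2 clause(s); 2 remain; assigned so far: [1, 4]
unit clause [-3] forces x3=F; simplify:
  satisfied 2 clause(s); 0 remain; assigned so far: [1, 3, 4]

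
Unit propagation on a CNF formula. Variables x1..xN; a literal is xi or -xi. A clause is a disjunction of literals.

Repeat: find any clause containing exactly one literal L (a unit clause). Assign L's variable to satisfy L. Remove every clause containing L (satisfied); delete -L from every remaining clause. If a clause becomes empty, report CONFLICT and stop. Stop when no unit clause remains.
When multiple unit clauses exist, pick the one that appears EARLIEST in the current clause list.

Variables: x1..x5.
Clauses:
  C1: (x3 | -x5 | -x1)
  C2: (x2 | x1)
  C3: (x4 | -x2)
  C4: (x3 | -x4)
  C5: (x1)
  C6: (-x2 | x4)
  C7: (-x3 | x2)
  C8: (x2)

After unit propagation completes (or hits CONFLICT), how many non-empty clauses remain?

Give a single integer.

unit clause [1] forces x1=T; simplify:
  drop -1 from [3, -5, -1] -> [3, -5]
  satisfied 2 clause(s); 6 remain; assigned so far: [1]
unit clause [2] forces x2=T; simplify:
  drop -2 from [4, -2] -> [4]
  drop -2 from [-2, 4] -> [4]
  satisfied 2 clause(s); 4 remain; assigned so far: [1, 2]
unit clause [4] forces x4=T; simplify:
  drop -4 from [3, -4] -> [3]
  satisfied 2 clause(s); 2 remain; assigned so far: [1, 2, 4]
unit clause [3] forces x3=T; simplify:
  satisfied 2 clause(s); 0 remain; assigned so far: [1, 2, 3, 4]

Answer: 0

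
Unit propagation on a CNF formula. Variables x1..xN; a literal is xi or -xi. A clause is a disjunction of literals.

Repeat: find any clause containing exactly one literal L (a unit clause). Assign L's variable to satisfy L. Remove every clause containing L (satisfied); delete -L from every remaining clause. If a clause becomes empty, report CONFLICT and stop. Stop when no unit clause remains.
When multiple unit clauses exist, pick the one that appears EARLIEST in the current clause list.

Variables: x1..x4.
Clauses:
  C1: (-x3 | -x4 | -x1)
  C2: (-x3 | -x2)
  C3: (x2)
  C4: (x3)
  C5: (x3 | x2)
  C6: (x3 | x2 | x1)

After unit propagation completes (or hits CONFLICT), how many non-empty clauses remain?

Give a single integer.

Answer: 0

Derivation:
unit clause [2] forces x2=T; simplify:
  drop -2 from [-3, -2] -> [-3]
  satisfied 3 clause(s); 3 remain; assigned so far: [2]
unit clause [-3] forces x3=F; simplify:
  drop 3 from [3] -> [] (empty!)
  satisfied 2 clause(s); 1 remain; assigned so far: [2, 3]
CONFLICT (empty clause)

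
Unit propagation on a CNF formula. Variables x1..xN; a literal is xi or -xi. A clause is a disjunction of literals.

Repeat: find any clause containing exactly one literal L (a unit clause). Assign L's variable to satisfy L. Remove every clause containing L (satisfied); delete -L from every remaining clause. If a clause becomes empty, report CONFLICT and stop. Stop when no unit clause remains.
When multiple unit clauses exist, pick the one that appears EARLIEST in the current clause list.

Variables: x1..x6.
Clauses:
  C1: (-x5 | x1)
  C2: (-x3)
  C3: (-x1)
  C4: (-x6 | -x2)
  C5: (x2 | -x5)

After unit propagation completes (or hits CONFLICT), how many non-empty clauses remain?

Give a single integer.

Answer: 1

Derivation:
unit clause [-3] forces x3=F; simplify:
  satisfied 1 clause(s); 4 remain; assigned so far: [3]
unit clause [-1] forces x1=F; simplify:
  drop 1 from [-5, 1] -> [-5]
  satisfied 1 clause(s); 3 remain; assigned so far: [1, 3]
unit clause [-5] forces x5=F; simplify:
  satisfied 2 clause(s); 1 remain; assigned so far: [1, 3, 5]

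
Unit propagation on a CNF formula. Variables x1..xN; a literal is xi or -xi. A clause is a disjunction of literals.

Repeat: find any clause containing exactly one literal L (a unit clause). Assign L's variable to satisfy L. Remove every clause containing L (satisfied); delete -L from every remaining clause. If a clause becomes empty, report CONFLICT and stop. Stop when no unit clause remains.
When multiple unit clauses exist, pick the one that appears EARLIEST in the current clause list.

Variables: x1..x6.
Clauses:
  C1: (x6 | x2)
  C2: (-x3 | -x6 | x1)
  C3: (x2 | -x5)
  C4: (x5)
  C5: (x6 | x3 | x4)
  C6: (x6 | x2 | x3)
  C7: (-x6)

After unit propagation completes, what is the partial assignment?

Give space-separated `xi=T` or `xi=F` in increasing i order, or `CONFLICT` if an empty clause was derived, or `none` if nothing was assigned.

unit clause [5] forces x5=T; simplify:
  drop -5 from [2, -5] -> [2]
  satisfied 1 clause(s); 6 remain; assigned so far: [5]
unit clause [2] forces x2=T; simplify:
  satisfied 3 clause(s); 3 remain; assigned so far: [2, 5]
unit clause [-6] forces x6=F; simplify:
  drop 6 from [6, 3, 4] -> [3, 4]
  satisfied 2 clause(s); 1 remain; assigned so far: [2, 5, 6]

Answer: x2=T x5=T x6=F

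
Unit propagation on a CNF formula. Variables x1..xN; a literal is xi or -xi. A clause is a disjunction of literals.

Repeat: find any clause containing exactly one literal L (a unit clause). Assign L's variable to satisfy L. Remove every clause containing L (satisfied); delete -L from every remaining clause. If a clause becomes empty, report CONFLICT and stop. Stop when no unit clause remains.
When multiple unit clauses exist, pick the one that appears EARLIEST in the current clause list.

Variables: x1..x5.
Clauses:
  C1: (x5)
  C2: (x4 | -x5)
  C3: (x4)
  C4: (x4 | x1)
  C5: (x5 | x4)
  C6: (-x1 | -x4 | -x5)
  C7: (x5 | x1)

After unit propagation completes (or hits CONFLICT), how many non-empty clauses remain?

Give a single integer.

unit clause [5] forces x5=T; simplify:
  drop -5 from [4, -5] -> [4]
  drop -5 from [-1, -4, -5] -> [-1, -4]
  satisfied 3 clause(s); 4 remain; assigned so far: [5]
unit clause [4] forces x4=T; simplify:
  drop -4 from [-1, -4] -> [-1]
  satisfied 3 clause(s); 1 remain; assigned so far: [4, 5]
unit clause [-1] forces x1=F; simplify:
  satisfied 1 clause(s); 0 remain; assigned so far: [1, 4, 5]

Answer: 0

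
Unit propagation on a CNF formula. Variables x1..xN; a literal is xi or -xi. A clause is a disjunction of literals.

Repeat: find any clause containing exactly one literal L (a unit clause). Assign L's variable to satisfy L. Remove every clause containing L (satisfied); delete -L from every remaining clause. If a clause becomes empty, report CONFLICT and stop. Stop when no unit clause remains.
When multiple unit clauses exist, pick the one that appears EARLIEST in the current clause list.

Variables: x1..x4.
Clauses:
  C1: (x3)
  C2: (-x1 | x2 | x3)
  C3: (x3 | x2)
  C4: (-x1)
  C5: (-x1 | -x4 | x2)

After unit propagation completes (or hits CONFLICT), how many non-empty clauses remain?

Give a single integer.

unit clause [3] forces x3=T; simplify:
  satisfied 3 clause(s); 2 remain; assigned so far: [3]
unit clause [-1] forces x1=F; simplify:
  satisfied 2 clause(s); 0 remain; assigned so far: [1, 3]

Answer: 0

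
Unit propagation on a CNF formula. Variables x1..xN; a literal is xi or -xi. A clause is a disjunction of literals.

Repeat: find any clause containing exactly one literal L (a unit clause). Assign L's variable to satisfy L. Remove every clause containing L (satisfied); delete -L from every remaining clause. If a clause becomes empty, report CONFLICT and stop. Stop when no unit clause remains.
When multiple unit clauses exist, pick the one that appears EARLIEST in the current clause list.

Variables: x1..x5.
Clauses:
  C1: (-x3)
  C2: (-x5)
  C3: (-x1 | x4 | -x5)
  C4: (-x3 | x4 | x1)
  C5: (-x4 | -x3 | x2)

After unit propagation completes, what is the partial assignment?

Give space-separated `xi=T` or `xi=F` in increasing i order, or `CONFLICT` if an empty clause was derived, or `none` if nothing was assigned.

Answer: x3=F x5=F

Derivation:
unit clause [-3] forces x3=F; simplify:
  satisfied 3 clause(s); 2 remain; assigned so far: [3]
unit clause [-5] forces x5=F; simplify:
  satisfied 2 clause(s); 0 remain; assigned so far: [3, 5]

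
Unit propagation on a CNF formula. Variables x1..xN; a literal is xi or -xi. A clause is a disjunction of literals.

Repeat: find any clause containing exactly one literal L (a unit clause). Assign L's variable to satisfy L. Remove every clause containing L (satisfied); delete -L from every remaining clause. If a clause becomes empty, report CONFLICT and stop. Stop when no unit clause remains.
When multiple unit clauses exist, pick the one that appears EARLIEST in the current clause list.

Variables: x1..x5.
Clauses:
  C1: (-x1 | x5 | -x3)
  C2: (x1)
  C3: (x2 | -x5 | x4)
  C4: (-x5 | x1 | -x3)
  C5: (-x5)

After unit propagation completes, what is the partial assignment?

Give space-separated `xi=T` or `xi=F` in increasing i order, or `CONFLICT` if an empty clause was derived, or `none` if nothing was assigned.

unit clause [1] forces x1=T; simplify:
  drop -1 from [-1, 5, -3] -> [5, -3]
  satisfied 2 clause(s); 3 remain; assigned so far: [1]
unit clause [-5] forces x5=F; simplify:
  drop 5 from [5, -3] -> [-3]
  satisfied 2 clause(s); 1 remain; assigned so far: [1, 5]
unit clause [-3] forces x3=F; simplify:
  satisfied 1 clause(s); 0 remain; assigned so far: [1, 3, 5]

Answer: x1=T x3=F x5=F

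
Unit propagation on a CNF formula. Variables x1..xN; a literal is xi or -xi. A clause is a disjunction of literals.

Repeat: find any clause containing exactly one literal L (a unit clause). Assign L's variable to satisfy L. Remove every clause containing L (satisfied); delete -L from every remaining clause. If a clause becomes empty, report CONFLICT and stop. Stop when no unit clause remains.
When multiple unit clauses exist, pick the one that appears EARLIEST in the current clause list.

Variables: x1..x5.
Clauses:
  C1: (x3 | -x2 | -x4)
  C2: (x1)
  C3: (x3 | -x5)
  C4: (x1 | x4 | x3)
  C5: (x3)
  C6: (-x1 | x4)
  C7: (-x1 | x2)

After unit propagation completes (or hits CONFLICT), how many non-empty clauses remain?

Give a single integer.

Answer: 0

Derivation:
unit clause [1] forces x1=T; simplify:
  drop -1 from [-1, 4] -> [4]
  drop -1 from [-1, 2] -> [2]
  satisfied 2 clause(s); 5 remain; assigned so far: [1]
unit clause [3] forces x3=T; simplify:
  satisfied 3 clause(s); 2 remain; assigned so far: [1, 3]
unit clause [4] forces x4=T; simplify:
  satisfied 1 clause(s); 1 remain; assigned so far: [1, 3, 4]
unit clause [2] forces x2=T; simplify:
  satisfied 1 clause(s); 0 remain; assigned so far: [1, 2, 3, 4]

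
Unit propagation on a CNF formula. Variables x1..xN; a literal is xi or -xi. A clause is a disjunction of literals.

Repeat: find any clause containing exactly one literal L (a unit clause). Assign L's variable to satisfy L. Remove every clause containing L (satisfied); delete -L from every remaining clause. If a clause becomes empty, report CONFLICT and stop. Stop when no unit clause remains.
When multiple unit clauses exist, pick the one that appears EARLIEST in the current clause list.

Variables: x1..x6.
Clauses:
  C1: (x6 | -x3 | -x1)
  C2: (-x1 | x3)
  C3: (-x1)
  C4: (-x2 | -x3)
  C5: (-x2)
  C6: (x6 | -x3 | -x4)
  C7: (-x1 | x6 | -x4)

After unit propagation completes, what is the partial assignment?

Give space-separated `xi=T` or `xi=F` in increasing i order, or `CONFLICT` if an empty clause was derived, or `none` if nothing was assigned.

Answer: x1=F x2=F

Derivation:
unit clause [-1] forces x1=F; simplify:
  satisfied 4 clause(s); 3 remain; assigned so far: [1]
unit clause [-2] forces x2=F; simplify:
  satisfied 2 clause(s); 1 remain; assigned so far: [1, 2]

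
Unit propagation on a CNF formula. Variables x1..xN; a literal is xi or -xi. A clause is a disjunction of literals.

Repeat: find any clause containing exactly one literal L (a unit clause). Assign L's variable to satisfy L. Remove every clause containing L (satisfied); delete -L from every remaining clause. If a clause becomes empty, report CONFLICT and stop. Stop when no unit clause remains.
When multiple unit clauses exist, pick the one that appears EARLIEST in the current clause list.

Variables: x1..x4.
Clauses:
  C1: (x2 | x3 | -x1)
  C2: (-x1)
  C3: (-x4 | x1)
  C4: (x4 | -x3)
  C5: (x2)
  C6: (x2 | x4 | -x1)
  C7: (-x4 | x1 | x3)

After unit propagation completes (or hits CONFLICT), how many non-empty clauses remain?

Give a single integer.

Answer: 0

Derivation:
unit clause [-1] forces x1=F; simplify:
  drop 1 from [-4, 1] -> [-4]
  drop 1 from [-4, 1, 3] -> [-4, 3]
  satisfied 3 clause(s); 4 remain; assigned so far: [1]
unit clause [-4] forces x4=F; simplify:
  drop 4 from [4, -3] -> [-3]
  satisfied 2 clause(s); 2 remain; assigned so far: [1, 4]
unit clause [-3] forces x3=F; simplify:
  satisfied 1 clause(s); 1 remain; assigned so far: [1, 3, 4]
unit clause [2] forces x2=T; simplify:
  satisfied 1 clause(s); 0 remain; assigned so far: [1, 2, 3, 4]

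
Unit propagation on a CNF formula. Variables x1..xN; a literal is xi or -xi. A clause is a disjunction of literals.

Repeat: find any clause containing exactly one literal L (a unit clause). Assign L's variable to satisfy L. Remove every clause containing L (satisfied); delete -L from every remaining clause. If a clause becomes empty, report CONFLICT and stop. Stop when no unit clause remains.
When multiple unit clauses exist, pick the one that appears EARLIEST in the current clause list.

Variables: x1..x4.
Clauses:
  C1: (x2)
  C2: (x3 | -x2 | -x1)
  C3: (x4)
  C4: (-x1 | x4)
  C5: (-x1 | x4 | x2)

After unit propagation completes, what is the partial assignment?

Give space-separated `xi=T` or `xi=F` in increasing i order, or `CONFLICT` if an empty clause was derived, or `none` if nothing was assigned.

unit clause [2] forces x2=T; simplify:
  drop -2 from [3, -2, -1] -> [3, -1]
  satisfied 2 clause(s); 3 remain; assigned so far: [2]
unit clause [4] forces x4=T; simplify:
  satisfied 2 clause(s); 1 remain; assigned so far: [2, 4]

Answer: x2=T x4=T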